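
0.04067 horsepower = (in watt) 1 horsepower = 745.69987 W, so 0.04067 horsepower = 0.04067 * 745.69987 = 30.327614 W. 30.327614 W = 30.327614 watt ≈ 30.33 watt (4 s.f.). Final answer: 30.33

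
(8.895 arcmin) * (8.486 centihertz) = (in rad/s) 1 arcmin = 0.00029088821 rad, so 8.895 arcmin = 8.895 * 0.00029088821 = 0.0025874506 rad. 1 centihertz = 0.01 Hz, so 8.486 centihertz = 8.486 * 0.01 = 0.08486 Hz. Combine: 0.0025874506 rad * 0.08486 Hz = 0.00021957106 rad/s. Result: 0.00021957106 rad/s ≈ 0.0002196 rad/s (4 s.f.). Final answer: 0.0002196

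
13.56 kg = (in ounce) 1 ounce = 0.028349523 kg, so 13.56 kg = 13.56 / 0.028349523 = 478.31492 ounce ≈ 478.3 ounce (4 s.f.). Final answer: 478.3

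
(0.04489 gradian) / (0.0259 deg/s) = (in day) 1 gradian = 0.015707963 rad, so 0.04489 gradian = 0.04489 * 0.015707963 = 0.00070513047 rad. 1 deg/s = 0.017453293 rad/s, so 0.0259 deg/s = 0.0259 * 0.017453293 = 0.00045204028 rad/s. Combine: 0.00070513047 rad / 0.00045204028 rad/s = 1.5598842 s. 1 day = 86400 s, so 1.5598842 s = 1.5598842 / 86400 = 1.8054215e-05 day ≈ 1.805e-05 day (4 s.f.). Final answer: 1.805e-05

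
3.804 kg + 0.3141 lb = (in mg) 3.804 kg is already in kg. 1 lb = 0.45359237 kg, so 0.3141 lb = 0.3141 * 0.45359237 = 0.14247336 kg. Sum: 3.804 + 0.14247336 = 3.9464734 kg. 1 mg = 1e-06 kg, so 3.9464734 kg = 3.9464734 / 1e-06 = 3946473.4 mg ≈ 3.946e+06 mg (4 s.f.). Final answer: 3.946e+06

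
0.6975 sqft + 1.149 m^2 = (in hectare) 1 sqft = 0.09290304 m^2, so 0.6975 sqft = 0.6975 * 0.09290304 = 0.06479987 m^2. 1.149 m^2 is already in m^2. Sum: 0.06479987 + 1.149 = 1.2137999 m^2. 1 hectare = 10000 m^2, so 1.2137999 m^2 = 1.2137999 / 10000 = 0.00012137999 hectare ≈ 0.0001214 hectare (4 s.f.). Final answer: 0.0001214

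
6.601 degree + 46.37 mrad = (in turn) 0.02572. Check: 1 degree = 0.017453293 rad, so 6.601 degree = 6.601 * 0.017453293 = 0.11520918 rad. 1 mrad = 0.001 rad, so 46.37 mrad = 46.37 * 0.001 = 0.04637 rad. Sum: 0.11520918 + 0.04637 = 0.16157918 rad. 1 turn = 6.2831853 rad, so 0.16157918 rad = 0.16157918 / 6.2831853 = 0.025716126 turn ≈ 0.02572 turn (4 s.f.).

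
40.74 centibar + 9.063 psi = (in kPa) 103.2. Check: 1 centibar = 1000 Pa, so 40.74 centibar = 40.74 * 1000 = 40740 Pa. 1 psi = 6894.7573 Pa, so 9.063 psi = 9.063 * 6894.7573 = 62487.185 Pa. Sum: 40740 + 62487.185 = 103227.19 Pa. 1 kPa = 1000 Pa, so 103227.19 Pa = 103227.19 / 1000 = 103.22719 kPa ≈ 103.2 kPa (4 s.f.).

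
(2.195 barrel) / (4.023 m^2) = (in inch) 3.415. Check: 1 barrel = 0.15898729 m^3, so 2.195 barrel = 2.195 * 0.15898729 = 0.34897711 m^3. 4.023 m^2 is already in m^2. Combine: 0.34897711 m^3 / 4.023 m^2 = 0.086745492 m. 1 inch = 0.0254 m, so 0.086745492 m = 0.086745492 / 0.0254 = 3.4151768 inch ≈ 3.415 inch (4 s.f.).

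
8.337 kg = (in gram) 8337. Check: 1 gram = 0.001 kg, so 8.337 kg = 8.337 / 0.001 = 8337 gram.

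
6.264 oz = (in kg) 0.1776. Check: 1 oz = 0.028349523 kg, so 6.264 oz = 6.264 * 0.028349523 = 0.17758141 kg. Result: 0.17758141 kg ≈ 0.1776 kg (4 s.f.).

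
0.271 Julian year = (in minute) 1.425e+05. Check: 1 Julian year = 31557600 s, so 0.271 Julian year = 0.271 * 31557600 = 8552109.6 s. 1 minute = 60 s, so 8552109.6 s = 8552109.6 / 60 = 142535.16 minute ≈ 1.425e+05 minute (4 s.f.).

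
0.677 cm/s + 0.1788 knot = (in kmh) 1 cm/s = 0.01 m/s, so 0.677 cm/s = 0.677 * 0.01 = 0.00677 m/s. 1 knot = 0.51444444 m/s, so 0.1788 knot = 0.1788 * 0.51444444 = 0.091982667 m/s. Sum: 0.00677 + 0.091982667 = 0.098752667 m/s. 1 kmh = 0.27777778 m/s, so 0.098752667 m/s = 0.098752667 / 0.27777778 = 0.3555096 kmh ≈ 0.3555 kmh (4 s.f.). Final answer: 0.3555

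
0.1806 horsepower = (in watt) 1 horsepower = 745.69987 W, so 0.1806 horsepower = 0.1806 * 745.69987 = 134.6734 W. 134.6734 W = 134.6734 watt ≈ 134.7 watt (4 s.f.). Final answer: 134.7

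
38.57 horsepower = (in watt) 1 horsepower = 745.69987 W, so 38.57 horsepower = 38.57 * 745.69987 = 28761.644 W. 28761.644 W = 28761.644 watt ≈ 2.876e+04 watt (4 s.f.). Final answer: 2.876e+04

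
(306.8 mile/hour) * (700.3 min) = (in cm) 5.763e+08. Check: 1 mile/hour = 0.44704 m/s, so 306.8 mile/hour = 306.8 * 0.44704 = 137.15187 m/s. 1 min = 60 s, so 700.3 min = 700.3 * 60 = 42018 s. Combine: 137.15187 m/s * 42018 s = 5762847.4 m. 1 cm = 0.01 m, so 5762847.4 m = 5762847.4 / 0.01 = 5.7628474e+08 cm ≈ 5.763e+08 cm (4 s.f.).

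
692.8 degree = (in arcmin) 4.157e+04. Check: 1 degree = 0.017453293 rad, so 692.8 degree = 692.8 * 0.017453293 = 12.091641 rad. 1 arcmin = 0.00029088821 rad, so 12.091641 rad = 12.091641 / 0.00029088821 = 41568 arcmin ≈ 4.157e+04 arcmin (4 s.f.).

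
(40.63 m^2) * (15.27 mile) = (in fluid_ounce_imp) 3.514e+10. Check: 40.63 m^2 is already in m^2. 1 mile = 1609.344 m, so 15.27 mile = 15.27 * 1609.344 = 24574.683 m. Combine: 40.63 m^2 * 24574.683 m = 998469.37 m^3. 1 fluid_ounce_imp = 2.8413063e-05 m^3, so 998469.37 m^3 = 998469.37 / 2.8413063e-05 = 3.5141209e+10 fluid_ounce_imp ≈ 3.514e+10 fluid_ounce_imp (4 s.f.).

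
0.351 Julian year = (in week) 1 Julian year = 31557600 s, so 0.351 Julian year = 0.351 * 31557600 = 11076718 s. 1 week = 604800 s, so 11076718 s = 11076718 / 604800 = 18.314679 week ≈ 18.31 week (4 s.f.). Final answer: 18.31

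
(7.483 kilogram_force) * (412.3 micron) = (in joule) 0.03026. Check: 1 kilogram_force = 9.80665 N, so 7.483 kilogram_force = 7.483 * 9.80665 = 73.383162 N. 1 micron = 1e-06 m, so 412.3 micron = 412.3 * 1e-06 = 0.0004123 m. Combine: 73.383162 N * 0.0004123 m = 0.030255878 J. 0.030255878 J = 0.030255878 joule ≈ 0.03026 joule (4 s.f.).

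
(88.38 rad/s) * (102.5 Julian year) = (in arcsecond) 88.38 rad/s is already in rad/s. 1 Julian year = 31557600 s, so 102.5 Julian year = 102.5 * 31557600 = 3.234654e+09 s. Combine: 88.38 rad/s * 3.234654e+09 s = 2.8587872e+11 rad. 1 arcsecond = 4.8481368e-06 rad, so 2.8587872e+11 rad = 2.8587872e+11 / 4.8481368e-06 = 5.8966719e+16 arcsecond ≈ 5.897e+16 arcsecond (4 s.f.). Final answer: 5.897e+16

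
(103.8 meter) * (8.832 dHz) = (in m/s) 103.8 meter = 103.8 m. 1 dHz = 0.1 Hz, so 8.832 dHz = 8.832 * 0.1 = 0.8832 Hz. Combine: 103.8 m * 0.8832 Hz = 91.67616 m/s. Result: 91.67616 m/s ≈ 91.68 m/s (4 s.f.). Final answer: 91.68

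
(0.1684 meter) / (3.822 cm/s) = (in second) 0.1684 meter = 0.1684 m. 1 cm/s = 0.01 m/s, so 3.822 cm/s = 3.822 * 0.01 = 0.03822 m/s. Combine: 0.1684 m / 0.03822 m/s = 4.4060701 s. 4.4060701 s = 4.4060701 second ≈ 4.406 second (4 s.f.). Final answer: 4.406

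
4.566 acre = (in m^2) 1.848e+04. Check: 1 acre = 4046.8564 m^2, so 4.566 acre = 4.566 * 4046.8564 = 18477.946 m^2. Result: 18477.946 m^2 ≈ 1.848e+04 m^2 (4 s.f.).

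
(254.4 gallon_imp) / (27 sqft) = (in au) 1 gallon_imp = 0.00454609 m^3, so 254.4 gallon_imp = 254.4 * 0.00454609 = 1.1565253 m^3. 1 sqft = 0.09290304 m^2, so 27 sqft = 27 * 0.09290304 = 2.5083821 m^2. Combine: 1.1565253 m^3 / 2.5083821 m^2 = 0.46106425 m. 1 au = 1.4959787e+11 m, so 0.46106425 m = 0.46106425 / 1.4959787e+11 = 3.0820241e-12 au ≈ 3.082e-12 au (4 s.f.). Final answer: 3.082e-12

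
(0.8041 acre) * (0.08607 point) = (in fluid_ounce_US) 3341. Check: 1 acre = 4046.8564 m^2, so 0.8041 acre = 0.8041 * 4046.8564 = 3254.0772 m^2. 1 point = 0.00035277778 m, so 0.08607 point = 0.08607 * 0.00035277778 = 3.0363583e-05 m. Combine: 3254.0772 m^2 * 3.0363583e-05 m = 0.098805446 m^3. 1 fluid_ounce_US = 2.957353e-05 m^3, so 0.098805446 m^3 = 0.098805446 / 2.957353e-05 = 3341.0096 fluid_ounce_US ≈ 3341 fluid_ounce_US (4 s.f.).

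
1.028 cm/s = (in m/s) 0.01028. Check: 1 cm/s = 0.01 m/s, so 1.028 cm/s = 1.028 * 0.01 = 0.01028 m/s. Result: 0.01028 m/s.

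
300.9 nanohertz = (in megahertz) 3.009e-13. Check: 1 nanohertz = 1e-09 Hz, so 300.9 nanohertz = 300.9 * 1e-09 = 3.009e-07 Hz. 1 megahertz = 1000000 Hz, so 3.009e-07 Hz = 3.009e-07 / 1000000 = 3.009e-13 megahertz.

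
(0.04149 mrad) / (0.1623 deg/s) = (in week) 2.422e-08. Check: 1 mrad = 0.001 rad, so 0.04149 mrad = 0.04149 * 0.001 = 4.149e-05 rad. 1 deg/s = 0.017453293 rad/s, so 0.1623 deg/s = 0.1623 * 0.017453293 = 0.0028326694 rad/s. Combine: 4.149e-05 rad / 0.0028326694 rad/s = 0.014646962 s. 1 week = 604800 s, so 0.014646962 s = 0.014646962 / 604800 = 2.421786e-08 week ≈ 2.422e-08 week (4 s.f.).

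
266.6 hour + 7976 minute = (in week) 2.378. Check: 1 hour = 3600 s, so 266.6 hour = 266.6 * 3600 = 959760 s. 1 minute = 60 s, so 7976 minute = 7976 * 60 = 478560 s. Sum: 959760 + 478560 = 1438320 s. 1 week = 604800 s, so 1438320 s = 1438320 / 604800 = 2.3781746 week ≈ 2.378 week (4 s.f.).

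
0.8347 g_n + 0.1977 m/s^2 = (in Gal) 1 g_n = 9.80665 m/s^2, so 0.8347 g_n = 0.8347 * 9.80665 = 8.1856108 m/s^2. 0.1977 m/s^2 is already in m/s^2. Sum: 8.1856108 + 0.1977 = 8.3833108 m/s^2. 1 Gal = 0.01 m/s^2, so 8.3833108 m/s^2 = 8.3833108 / 0.01 = 838.33108 Gal ≈ 838.3 Gal (4 s.f.). Final answer: 838.3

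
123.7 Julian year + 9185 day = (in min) 7.829e+07. Check: 1 Julian year = 31557600 s, so 123.7 Julian year = 123.7 * 31557600 = 3.9036751e+09 s. 1 day = 86400 s, so 9185 day = 9185 * 86400 = 7.93584e+08 s. Sum: 3.9036751e+09 + 7.93584e+08 = 4.6972591e+09 s. 1 min = 60 s, so 4.6972591e+09 s = 4.6972591e+09 / 60 = 78287652 min ≈ 7.829e+07 min (4 s.f.).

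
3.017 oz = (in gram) 1 oz = 0.028349523 kg, so 3.017 oz = 3.017 * 0.028349523 = 0.085530511 kg. 1 gram = 0.001 kg, so 0.085530511 kg = 0.085530511 / 0.001 = 85.530511 gram ≈ 85.53 gram (4 s.f.). Final answer: 85.53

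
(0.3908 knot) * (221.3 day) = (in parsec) 1.246e-10. Check: 1 knot = 0.51444444 m/s, so 0.3908 knot = 0.3908 * 0.51444444 = 0.20104489 m/s. 1 day = 86400 s, so 221.3 day = 221.3 * 86400 = 19120320 s. Combine: 0.20104489 m/s * 19120320 s = 3844042.6 m. 1 parsec = 3.0856776e+16 m, so 3844042.6 m = 3844042.6 / 3.0856776e+16 = 1.2457694e-10 parsec ≈ 1.246e-10 parsec (4 s.f.).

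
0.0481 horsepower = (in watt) 1 horsepower = 745.69987 W, so 0.0481 horsepower = 0.0481 * 745.69987 = 35.868164 W. 35.868164 W = 35.868164 watt ≈ 35.87 watt (4 s.f.). Final answer: 35.87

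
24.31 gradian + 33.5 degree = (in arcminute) 3323. Check: 1 gradian = 0.015707963 rad, so 24.31 gradian = 24.31 * 0.015707963 = 0.38186059 rad. 1 degree = 0.017453293 rad, so 33.5 degree = 33.5 * 0.017453293 = 0.5846853 rad. Sum: 0.38186059 + 0.5846853 = 0.96654589 rad. 1 arcminute = 0.00029088821 rad, so 0.96654589 rad = 0.96654589 / 0.00029088821 = 3322.74 arcminute ≈ 3323 arcminute (4 s.f.).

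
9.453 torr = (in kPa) 1 torr = 133.32237 Pa, so 9.453 torr = 9.453 * 133.32237 = 1260.2963 Pa. 1 kPa = 1000 Pa, so 1260.2963 Pa = 1260.2963 / 1000 = 1.2602963 kPa ≈ 1.26 kPa (4 s.f.). Final answer: 1.26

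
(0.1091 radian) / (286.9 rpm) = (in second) 0.003631. Check: 0.1091 radian = 0.1091 rad. 1 rpm = 0.10471976 rad/s, so 286.9 rpm = 286.9 * 0.10471976 = 30.044098 rad/s. Combine: 0.1091 rad / 30.044098 rad/s = 0.0036313289 s. 0.0036313289 s = 0.0036313289 second ≈ 0.003631 second (4 s.f.).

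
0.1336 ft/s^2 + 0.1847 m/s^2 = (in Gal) 1 ft/s^2 = 0.3048 m/s^2, so 0.1336 ft/s^2 = 0.1336 * 0.3048 = 0.04072128 m/s^2. 0.1847 m/s^2 is already in m/s^2. Sum: 0.04072128 + 0.1847 = 0.22542128 m/s^2. 1 Gal = 0.01 m/s^2, so 0.22542128 m/s^2 = 0.22542128 / 0.01 = 22.542128 Gal ≈ 22.54 Gal (4 s.f.). Final answer: 22.54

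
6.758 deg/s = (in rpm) 1 deg/s = 0.017453293 rad/s, so 6.758 deg/s = 6.758 * 0.017453293 = 0.11794935 rad/s. 1 rpm = 0.10471976 rad/s, so 0.11794935 rad/s = 0.11794935 / 0.10471976 = 1.1263333 rpm ≈ 1.126 rpm (4 s.f.). Final answer: 1.126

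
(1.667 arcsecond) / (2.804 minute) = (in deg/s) 1 arcsecond = 4.8481368e-06 rad, so 1.667 arcsecond = 1.667 * 4.8481368e-06 = 8.0818441e-06 rad. 1 minute = 60 s, so 2.804 minute = 2.804 * 60 = 168.24 s. Combine: 8.0818441e-06 rad / 168.24 s = 4.803759e-08 rad/s. 1 deg/s = 0.017453293 rad/s, so 4.803759e-08 rad/s = 4.803759e-08 / 0.017453293 = 2.7523511e-06 deg/s ≈ 2.752e-06 deg/s (4 s.f.). Final answer: 2.752e-06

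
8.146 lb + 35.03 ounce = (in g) 1 lb = 0.45359237 kg, so 8.146 lb = 8.146 * 0.45359237 = 3.6949634 kg. 1 ounce = 0.028349523 kg, so 35.03 ounce = 35.03 * 0.028349523 = 0.9930838 kg. Sum: 3.6949634 + 0.9930838 = 4.6880472 kg. 1 g = 0.001 kg, so 4.6880472 kg = 4.6880472 / 0.001 = 4688.0472 g ≈ 4688 g (4 s.f.). Final answer: 4688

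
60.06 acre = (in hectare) 24.31. Check: 1 acre = 4046.8564 m^2, so 60.06 acre = 60.06 * 4046.8564 = 243054.2 m^2. 1 hectare = 10000 m^2, so 243054.2 m^2 = 243054.2 / 10000 = 24.30542 hectare ≈ 24.31 hectare (4 s.f.).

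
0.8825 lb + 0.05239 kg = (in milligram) 4.527e+05. Check: 1 lb = 0.45359237 kg, so 0.8825 lb = 0.8825 * 0.45359237 = 0.40029527 kg. 0.05239 kg is already in kg. Sum: 0.40029527 + 0.05239 = 0.45268527 kg. 1 milligram = 1e-06 kg, so 0.45268527 kg = 0.45268527 / 1e-06 = 452685.27 milligram ≈ 4.527e+05 milligram (4 s.f.).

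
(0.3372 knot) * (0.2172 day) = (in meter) 3255. Check: 1 knot = 0.51444444 m/s, so 0.3372 knot = 0.3372 * 0.51444444 = 0.17347067 m/s. 1 day = 86400 s, so 0.2172 day = 0.2172 * 86400 = 18766.08 s. Combine: 0.17347067 m/s * 18766.08 s = 3255.3644 m. 3255.3644 m = 3255.3644 meter ≈ 3255 meter (4 s.f.).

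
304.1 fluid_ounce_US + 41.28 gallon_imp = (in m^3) 1 fluid_ounce_US = 2.957353e-05 m^3, so 304.1 fluid_ounce_US = 304.1 * 2.957353e-05 = 0.0089933103 m^3. 1 gallon_imp = 0.00454609 m^3, so 41.28 gallon_imp = 41.28 * 0.00454609 = 0.1876626 m^3. Sum: 0.0089933103 + 0.1876626 = 0.19665591 m^3. Result: 0.19665591 m^3 ≈ 0.1967 m^3 (4 s.f.). Final answer: 0.1967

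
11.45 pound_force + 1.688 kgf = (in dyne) 1 pound_force = 4.4482216 N, so 11.45 pound_force = 11.45 * 4.4482216 = 50.932137 N. 1 kgf = 9.80665 N, so 1.688 kgf = 1.688 * 9.80665 = 16.553625 N. Sum: 50.932137 + 16.553625 = 67.485763 N. 1 dyne = 1e-05 N, so 67.485763 N = 67.485763 / 1e-05 = 6748576.3 dyne ≈ 6.749e+06 dyne (4 s.f.). Final answer: 6.749e+06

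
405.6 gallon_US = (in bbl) 1 gallon_US = 0.0037854118 m^3, so 405.6 gallon_US = 405.6 * 0.0037854118 = 1.535363 m^3. 1 bbl = 0.15898729 m^3, so 1.535363 m^3 = 1.535363 / 0.15898729 = 9.6571429 bbl ≈ 9.657 bbl (4 s.f.). Final answer: 9.657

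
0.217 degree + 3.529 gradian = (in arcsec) 1 degree = 0.017453293 rad, so 0.217 degree = 0.217 * 0.017453293 = 0.0037873645 rad. 1 gradian = 0.015707963 rad, so 3.529 gradian = 3.529 * 0.015707963 = 0.055433402 rad. Sum: 0.0037873645 + 0.055433402 = 0.059220767 rad. 1 arcsec = 4.8481368e-06 rad, so 0.059220767 rad = 0.059220767 / 4.8481368e-06 = 12215.16 arcsec ≈ 1.222e+04 arcsec (4 s.f.). Final answer: 1.222e+04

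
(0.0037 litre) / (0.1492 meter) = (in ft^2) 1 litre = 0.001 m^3, so 0.0037 litre = 0.0037 * 0.001 = 3.7e-06 m^3. 0.1492 meter = 0.1492 m. Combine: 3.7e-06 m^3 / 0.1492 m = 2.4798928e-05 m^2. 1 ft^2 = 0.09290304 m^2, so 2.4798928e-05 m^2 = 2.4798928e-05 / 0.09290304 = 0.00026693344 ft^2 ≈ 0.0002669 ft^2 (4 s.f.). Final answer: 0.0002669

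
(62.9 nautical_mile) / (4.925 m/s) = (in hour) 1 nautical_mile = 1852 m, so 62.9 nautical_mile = 62.9 * 1852 = 116490.8 m. 4.925 m/s is already in m/s. Combine: 116490.8 m / 4.925 m/s = 23652.954 s. 1 hour = 3600 s, so 23652.954 s = 23652.954 / 3600 = 6.5702651 hour ≈ 6.57 hour (4 s.f.). Final answer: 6.57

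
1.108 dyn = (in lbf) 2.491e-06. Check: 1 dyn = 1e-05 N, so 1.108 dyn = 1.108 * 1e-05 = 1.108e-05 N. 1 lbf = 4.4482216 N, so 1.108e-05 N = 1.108e-05 / 4.4482216 = 2.4908831e-06 lbf ≈ 2.491e-06 lbf (4 s.f.).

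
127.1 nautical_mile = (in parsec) 7.628e-12. Check: 1 nautical_mile = 1852 m, so 127.1 nautical_mile = 127.1 * 1852 = 235389.2 m. 1 parsec = 3.0856776e+16 m, so 235389.2 m = 235389.2 / 3.0856776e+16 = 7.6284444e-12 parsec ≈ 7.628e-12 parsec (4 s.f.).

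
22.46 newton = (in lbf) 5.049. Check: 22.46 newton = 22.46 N. 1 lbf = 4.4482216 N, so 22.46 N = 22.46 / 4.4482216 = 5.0492089 lbf ≈ 5.049 lbf (4 s.f.).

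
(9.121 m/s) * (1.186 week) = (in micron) 9.121 m/s is already in m/s. 1 week = 604800 s, so 1.186 week = 1.186 * 604800 = 717292.8 s. Combine: 9.121 m/s * 717292.8 s = 6542427.6 m. 1 micron = 1e-06 m, so 6542427.6 m = 6542427.6 / 1e-06 = 6.5424276e+12 micron ≈ 6.542e+12 micron (4 s.f.). Final answer: 6.542e+12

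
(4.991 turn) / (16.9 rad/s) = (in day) 2.148e-05. Check: 1 turn = 6.2831853 rad, so 4.991 turn = 4.991 * 6.2831853 = 31.359378 rad. 16.9 rad/s is already in rad/s. Combine: 31.359378 rad / 16.9 rad/s = 1.8555845 s. 1 day = 86400 s, so 1.8555845 s = 1.8555845 / 86400 = 2.1476672e-05 day ≈ 2.148e-05 day (4 s.f.).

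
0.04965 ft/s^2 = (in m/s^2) 1 ft/s^2 = 0.3048 m/s^2, so 0.04965 ft/s^2 = 0.04965 * 0.3048 = 0.01513332 m/s^2. Result: 0.01513332 m/s^2 ≈ 0.01513 m/s^2 (4 s.f.). Final answer: 0.01513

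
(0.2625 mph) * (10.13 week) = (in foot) 2.359e+06. Check: 1 mph = 0.44704 m/s, so 0.2625 mph = 0.2625 * 0.44704 = 0.117348 m/s. 1 week = 604800 s, so 10.13 week = 10.13 * 604800 = 6126624 s. Combine: 0.117348 m/s * 6126624 s = 718947.07 m. 1 foot = 0.3048 m, so 718947.07 m = 718947.07 / 0.3048 = 2358750.2 foot ≈ 2.359e+06 foot (4 s.f.).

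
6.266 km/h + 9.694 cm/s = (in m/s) 1.837. Check: 1 km/h = 0.27777778 m/s, so 6.266 km/h = 6.266 * 0.27777778 = 1.7405556 m/s. 1 cm/s = 0.01 m/s, so 9.694 cm/s = 9.694 * 0.01 = 0.09694 m/s. Sum: 1.7405556 + 0.09694 = 1.8374956 m/s. Result: 1.8374956 m/s ≈ 1.837 m/s (4 s.f.).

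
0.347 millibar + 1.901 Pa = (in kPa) 0.0366. Check: 1 millibar = 100 Pa, so 0.347 millibar = 0.347 * 100 = 34.7 Pa. 1.901 Pa is already in Pa. Sum: 34.7 + 1.901 = 36.601 Pa. 1 kPa = 1000 Pa, so 36.601 Pa = 36.601 / 1000 = 0.036601 kPa ≈ 0.0366 kPa (4 s.f.).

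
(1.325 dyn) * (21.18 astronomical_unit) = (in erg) 4.198e+14. Check: 1 dyn = 1e-05 N, so 1.325 dyn = 1.325 * 1e-05 = 1.325e-05 N. 1 astronomical_unit = 1.4959787e+11 m, so 21.18 astronomical_unit = 21.18 * 1.4959787e+11 = 3.1684829e+12 m. Combine: 1.325e-05 N * 3.1684829e+12 m = 41982398 J. 1 erg = 1e-07 J, so 41982398 J = 41982398 / 1e-07 = 4.1982398e+14 erg ≈ 4.198e+14 erg (4 s.f.).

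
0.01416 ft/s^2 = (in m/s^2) 1 ft/s^2 = 0.3048 m/s^2, so 0.01416 ft/s^2 = 0.01416 * 0.3048 = 0.004315968 m/s^2. Result: 0.004315968 m/s^2 ≈ 0.004316 m/s^2 (4 s.f.). Final answer: 0.004316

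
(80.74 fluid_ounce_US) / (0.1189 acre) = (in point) 1 fluid_ounce_US = 2.957353e-05 m^3, so 80.74 fluid_ounce_US = 80.74 * 2.957353e-05 = 0.0023877668 m^3. 1 acre = 4046.8564 m^2, so 0.1189 acre = 0.1189 * 4046.8564 = 481.17123 m^2. Combine: 0.0023877668 m^3 / 481.17123 m^2 = 4.9624056e-06 m. 1 point = 0.00035277778 m, so 4.9624056e-06 m = 4.9624056e-06 / 0.00035277778 = 0.014066661 point ≈ 0.01407 point (4 s.f.). Final answer: 0.01407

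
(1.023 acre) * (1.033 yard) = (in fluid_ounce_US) 1 acre = 4046.8564 m^2, so 1.023 acre = 1.023 * 4046.8564 = 4139.9341 m^2. 1 yard = 0.9144 m, so 1.033 yard = 1.033 * 0.9144 = 0.9445752 m. Combine: 4139.9341 m^2 * 0.9445752 m = 3910.4791 m^3. 1 fluid_ounce_US = 2.957353e-05 m^3, so 3910.4791 m^3 = 3910.4791 / 2.957353e-05 = 1.3222903e+08 fluid_ounce_US ≈ 1.322e+08 fluid_ounce_US (4 s.f.). Final answer: 1.322e+08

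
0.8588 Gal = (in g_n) 0.0008757. Check: 1 Gal = 0.01 m/s^2, so 0.8588 Gal = 0.8588 * 0.01 = 0.008588 m/s^2. 1 g_n = 9.80665 m/s^2, so 0.008588 m/s^2 = 0.008588 / 9.80665 = 0.00087573228 g_n ≈ 0.0008757 g_n (4 s.f.).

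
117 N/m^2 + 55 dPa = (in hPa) 117 N/m^2 = 117 Pa. 1 dPa = 0.1 Pa, so 55 dPa = 55 * 0.1 = 5.5 Pa. Sum: 117 + 5.5 = 122.5 Pa. 1 hPa = 100 Pa, so 122.5 Pa = 122.5 / 100 = 1.225 hPa. Final answer: 1.225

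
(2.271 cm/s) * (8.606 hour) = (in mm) 1 cm/s = 0.01 m/s, so 2.271 cm/s = 2.271 * 0.01 = 0.02271 m/s. 1 hour = 3600 s, so 8.606 hour = 8.606 * 3600 = 30981.6 s. Combine: 0.02271 m/s * 30981.6 s = 703.59214 m. 1 mm = 0.001 m, so 703.59214 m = 703.59214 / 0.001 = 703592.14 mm ≈ 7.036e+05 mm (4 s.f.). Final answer: 7.036e+05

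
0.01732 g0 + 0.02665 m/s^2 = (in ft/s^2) 0.6447. Check: 1 g0 = 9.80665 m/s^2, so 0.01732 g0 = 0.01732 * 9.80665 = 0.16985118 m/s^2. 0.02665 m/s^2 is already in m/s^2. Sum: 0.16985118 + 0.02665 = 0.19650118 m/s^2. 1 ft/s^2 = 0.3048 m/s^2, so 0.19650118 m/s^2 = 0.19650118 / 0.3048 = 0.6446889 ft/s^2 ≈ 0.6447 ft/s^2 (4 s.f.).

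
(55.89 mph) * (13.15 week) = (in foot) 6.519e+08. Check: 1 mph = 0.44704 m/s, so 55.89 mph = 55.89 * 0.44704 = 24.985066 m/s. 1 week = 604800 s, so 13.15 week = 13.15 * 604800 = 7953120 s. Combine: 24.985066 m/s * 7953120 s = 1.9870922e+08 m. 1 foot = 0.3048 m, so 1.9870922e+08 m = 1.9870922e+08 / 0.3048 = 6.5193315e+08 foot ≈ 6.519e+08 foot (4 s.f.).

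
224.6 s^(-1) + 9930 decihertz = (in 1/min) 224.6 s^(-1) = 224.6 Hz. 1 decihertz = 0.1 Hz, so 9930 decihertz = 9930 * 0.1 = 993 Hz. Sum: 224.6 + 993 = 1217.6 Hz. 1 1/min = 0.016666667 Hz, so 1217.6 Hz = 1217.6 / 0.016666667 = 73056 1/min ≈ 7.306e+04 1/min (4 s.f.). Final answer: 7.306e+04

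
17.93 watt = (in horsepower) 0.02404. Check: 17.93 watt = 17.93 W. 1 horsepower = 745.69987 W, so 17.93 W = 17.93 / 745.69987 = 0.024044526 horsepower ≈ 0.02404 horsepower (4 s.f.).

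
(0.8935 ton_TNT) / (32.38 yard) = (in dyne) 1 ton_TNT = 4.184e+09 J, so 0.8935 ton_TNT = 0.8935 * 4.184e+09 = 3.738404e+09 J. 1 yard = 0.9144 m, so 32.38 yard = 32.38 * 0.9144 = 29.608272 m. Combine: 3.738404e+09 J / 29.608272 m = 1.2626215e+08 N. 1 dyne = 1e-05 N, so 1.2626215e+08 N = 1.2626215e+08 / 1e-05 = 1.2626215e+13 dyne ≈ 1.263e+13 dyne (4 s.f.). Final answer: 1.263e+13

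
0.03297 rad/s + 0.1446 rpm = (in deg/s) 0.03297 rad/s is already in rad/s. 1 rpm = 0.10471976 rad/s, so 0.1446 rpm = 0.1446 * 0.10471976 = 0.015142477 rad/s. Sum: 0.03297 + 0.015142477 = 0.048112477 rad/s. 1 deg/s = 0.017453293 rad/s, so 0.048112477 rad/s = 0.048112477 / 0.017453293 = 2.7566419 deg/s ≈ 2.757 deg/s (4 s.f.). Final answer: 2.757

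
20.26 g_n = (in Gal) 1.987e+04. Check: 1 g_n = 9.80665 m/s^2, so 20.26 g_n = 20.26 * 9.80665 = 198.68273 m/s^2. 1 Gal = 0.01 m/s^2, so 198.68273 m/s^2 = 198.68273 / 0.01 = 19868.273 Gal ≈ 1.987e+04 Gal (4 s.f.).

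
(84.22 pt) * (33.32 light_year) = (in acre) 2.314e+12. Check: 1 pt = 0.00035277778 m, so 84.22 pt = 84.22 * 0.00035277778 = 0.029710944 m. 1 light_year = 9.4607305e+15 m, so 33.32 light_year = 33.32 * 9.4607305e+15 = 3.1523154e+17 m. Combine: 0.029710944 m * 3.1523154e+17 m = 9.3658268e+15 m^2. 1 acre = 4046.8564 m^2, so 9.3658268e+15 m^2 = 9.3658268e+15 / 4046.8564 = 2.3143462e+12 acre ≈ 2.314e+12 acre (4 s.f.).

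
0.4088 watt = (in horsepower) 0.4088 watt = 0.4088 W. 1 horsepower = 745.69987 W, so 0.4088 W = 0.4088 / 745.69987 = 0.00054820983 horsepower ≈ 0.0005482 horsepower (4 s.f.). Final answer: 0.0005482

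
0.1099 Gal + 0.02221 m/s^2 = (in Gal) 2.331. Check: 1 Gal = 0.01 m/s^2, so 0.1099 Gal = 0.1099 * 0.01 = 0.001099 m/s^2. 0.02221 m/s^2 is already in m/s^2. Sum: 0.001099 + 0.02221 = 0.023309 m/s^2. 1 Gal = 0.01 m/s^2, so 0.023309 m/s^2 = 0.023309 / 0.01 = 2.3309 Gal ≈ 2.331 Gal (4 s.f.).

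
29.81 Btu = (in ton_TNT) 7.517e-06. Check: 1 Btu = 1055.0559 J, so 29.81 Btu = 29.81 * 1055.0559 = 31451.215 J. 1 ton_TNT = 4.184e+09 J, so 31451.215 J = 31451.215 / 4.184e+09 = 7.5170208e-06 ton_TNT ≈ 7.517e-06 ton_TNT (4 s.f.).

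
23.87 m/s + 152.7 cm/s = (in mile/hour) 23.87 m/s is already in m/s. 1 cm/s = 0.01 m/s, so 152.7 cm/s = 152.7 * 0.01 = 1.527 m/s. Sum: 23.87 + 1.527 = 25.397 m/s. 1 mile/hour = 0.44704 m/s, so 25.397 m/s = 25.397 / 0.44704 = 56.811471 mile/hour ≈ 56.81 mile/hour (4 s.f.). Final answer: 56.81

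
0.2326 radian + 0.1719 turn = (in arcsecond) 0.2326 radian = 0.2326 rad. 1 turn = 6.2831853 rad, so 0.1719 turn = 0.1719 * 6.2831853 = 1.0800796 rad. Sum: 0.2326 + 1.0800796 = 1.3126796 rad. 1 arcsecond = 4.8481368e-06 rad, so 1.3126796 rad = 1.3126796 / 4.8481368e-06 = 270759.59 arcsecond ≈ 2.708e+05 arcsecond (4 s.f.). Final answer: 2.708e+05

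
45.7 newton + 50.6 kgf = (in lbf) 121.8. Check: 45.7 newton = 45.7 N. 1 kgf = 9.80665 N, so 50.6 kgf = 50.6 * 9.80665 = 496.21649 N. Sum: 45.7 + 496.21649 = 541.91649 N. 1 lbf = 4.4482216 N, so 541.91649 N = 541.91649 / 4.4482216 = 121.82767 lbf ≈ 121.8 lbf (4 s.f.).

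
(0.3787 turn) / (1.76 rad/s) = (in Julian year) 1 turn = 6.2831853 rad, so 0.3787 turn = 0.3787 * 6.2831853 = 2.3794423 rad. 1.76 rad/s is already in rad/s. Combine: 2.3794423 rad / 1.76 rad/s = 1.3519558 s. 1 Julian year = 31557600 s, so 1.3519558 s = 1.3519558 / 31557600 = 4.2840895e-08 Julian year ≈ 4.284e-08 Julian year (4 s.f.). Final answer: 4.284e-08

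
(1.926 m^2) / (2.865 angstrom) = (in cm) 1.926 m^2 is already in m^2. 1 angstrom = 1e-10 m, so 2.865 angstrom = 2.865 * 1e-10 = 2.865e-10 m. Combine: 1.926 m^2 / 2.865e-10 m = 6.7225131e+09 m. 1 cm = 0.01 m, so 6.7225131e+09 m = 6.7225131e+09 / 0.01 = 6.7225131e+11 cm ≈ 6.723e+11 cm (4 s.f.). Final answer: 6.723e+11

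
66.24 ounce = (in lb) 1 ounce = 0.028349523 kg, so 66.24 ounce = 66.24 * 0.028349523 = 1.8778724 kg. 1 lb = 0.45359237 kg, so 1.8778724 kg = 1.8778724 / 0.45359237 = 4.14 lb. Final answer: 4.14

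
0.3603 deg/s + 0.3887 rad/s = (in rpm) 1 deg/s = 0.017453293 rad/s, so 0.3603 deg/s = 0.3603 * 0.017453293 = 0.0062884213 rad/s. 0.3887 rad/s is already in rad/s. Sum: 0.0062884213 + 0.3887 = 0.39498842 rad/s. 1 rpm = 0.10471976 rad/s, so 0.39498842 rad/s = 0.39498842 / 0.10471976 = 3.7718616 rpm ≈ 3.772 rpm (4 s.f.). Final answer: 3.772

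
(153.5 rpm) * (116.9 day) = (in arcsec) 3.349e+13. Check: 1 rpm = 0.10471976 rad/s, so 153.5 rpm = 153.5 * 0.10471976 = 16.074482 rad/s. 1 day = 86400 s, so 116.9 day = 116.9 * 86400 = 10100160 s. Combine: 16.074482 rad/s * 10100160 s = 1.6235484e+08 rad. 1 arcsec = 4.8481368e-06 rad, so 1.6235484e+08 rad = 1.6235484e+08 / 4.8481368e-06 = 3.348809e+13 arcsec ≈ 3.349e+13 arcsec (4 s.f.).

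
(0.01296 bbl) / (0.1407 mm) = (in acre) 0.003619. Check: 1 bbl = 0.15898729 m^3, so 0.01296 bbl = 0.01296 * 0.15898729 = 0.0020604753 m^3. 1 mm = 0.001 m, so 0.1407 mm = 0.1407 * 0.001 = 0.0001407 m. Combine: 0.0020604753 m^3 / 0.0001407 m = 14.644459 m^2. 1 acre = 4046.8564 m^2, so 14.644459 m^2 = 14.644459 / 4046.8564 = 0.0036187246 acre ≈ 0.003619 acre (4 s.f.).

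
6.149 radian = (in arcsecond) 6.149 radian = 6.149 rad. 1 arcsecond = 4.8481368e-06 rad, so 6.149 rad = 6.149 / 4.8481368e-06 = 1268322.3 arcsecond ≈ 1.268e+06 arcsecond (4 s.f.). Final answer: 1.268e+06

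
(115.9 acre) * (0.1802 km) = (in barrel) 1 acre = 4046.8564 m^2, so 115.9 acre = 115.9 * 4046.8564 = 469030.66 m^2. 1 km = 1000 m, so 0.1802 km = 0.1802 * 1000 = 180.2 m. Combine: 469030.66 m^2 * 180.2 m = 84519325 m^3. 1 barrel = 0.15898729 m^3, so 84519325 m^3 = 84519325 / 0.15898729 = 5.3161056e+08 barrel ≈ 5.316e+08 barrel (4 s.f.). Final answer: 5.316e+08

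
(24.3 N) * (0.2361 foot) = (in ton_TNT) 4.18e-10. Check: 24.3 N is already in N. 1 foot = 0.3048 m, so 0.2361 foot = 0.2361 * 0.3048 = 0.07196328 m. Combine: 24.3 N * 0.07196328 m = 1.7487077 J. 1 ton_TNT = 4.184e+09 J, so 1.7487077 J = 1.7487077 / 4.184e+09 = 4.1795117e-10 ton_TNT ≈ 4.18e-10 ton_TNT (4 s.f.).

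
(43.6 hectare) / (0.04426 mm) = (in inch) 3.878e+11. Check: 1 hectare = 10000 m^2, so 43.6 hectare = 43.6 * 10000 = 436000 m^2. 1 mm = 0.001 m, so 0.04426 mm = 0.04426 * 0.001 = 4.426e-05 m. Combine: 436000 m^2 / 4.426e-05 m = 9.8508812e+09 m. 1 inch = 0.0254 m, so 9.8508812e+09 m = 9.8508812e+09 / 0.0254 = 3.8782997e+11 inch ≈ 3.878e+11 inch (4 s.f.).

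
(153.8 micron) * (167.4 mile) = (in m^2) 1 micron = 1e-06 m, so 153.8 micron = 153.8 * 1e-06 = 0.0001538 m. 1 mile = 1609.344 m, so 167.4 mile = 167.4 * 1609.344 = 269404.19 m. Combine: 0.0001538 m * 269404.19 m = 41.434364 m^2. Result: 41.434364 m^2 ≈ 41.43 m^2 (4 s.f.). Final answer: 41.43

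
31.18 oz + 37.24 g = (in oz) 32.49. Check: 1 oz = 0.028349523 kg, so 31.18 oz = 31.18 * 0.028349523 = 0.88393813 kg. 1 g = 0.001 kg, so 37.24 g = 37.24 * 0.001 = 0.03724 kg. Sum: 0.88393813 + 0.03724 = 0.92117813 kg. 1 oz = 0.028349523 kg, so 0.92117813 kg = 0.92117813 / 0.028349523 = 32.493602 oz ≈ 32.49 oz (4 s.f.).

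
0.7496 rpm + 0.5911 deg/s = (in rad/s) 1 rpm = 0.10471976 rad/s, so 0.7496 rpm = 0.7496 * 0.10471976 = 0.078497928 rad/s. 1 deg/s = 0.017453293 rad/s, so 0.5911 deg/s = 0.5911 * 0.017453293 = 0.010316641 rad/s. Sum: 0.078497928 + 0.010316641 = 0.08881457 rad/s. Result: 0.08881457 rad/s ≈ 0.08881 rad/s (4 s.f.). Final answer: 0.08881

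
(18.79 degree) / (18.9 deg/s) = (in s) 0.9942. Check: 1 degree = 0.017453293 rad, so 18.79 degree = 18.79 * 0.017453293 = 0.32794737 rad. 1 deg/s = 0.017453293 rad/s, so 18.9 deg/s = 18.9 * 0.017453293 = 0.32986723 rad/s. Combine: 0.32794737 rad / 0.32986723 rad/s = 0.99417989 s. Result: 0.99417989 s ≈ 0.9942 s (4 s.f.).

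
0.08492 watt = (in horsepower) 0.0001139. Check: 0.08492 watt = 0.08492 W. 1 horsepower = 745.69987 W, so 0.08492 W = 0.08492 / 745.69987 = 0.0001138796 horsepower ≈ 0.0001139 horsepower (4 s.f.).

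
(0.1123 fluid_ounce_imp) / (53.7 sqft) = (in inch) 1 fluid_ounce_imp = 2.8413063e-05 m^3, so 0.1123 fluid_ounce_imp = 0.1123 * 2.8413063e-05 = 3.1907869e-06 m^3. 1 sqft = 0.09290304 m^2, so 53.7 sqft = 53.7 * 0.09290304 = 4.9888932 m^2. Combine: 3.1907869e-06 m^3 / 4.9888932 m^2 = 6.3957811e-07 m. 1 inch = 0.0254 m, so 6.3957811e-07 m = 6.3957811e-07 / 0.0254 = 2.5180241e-05 inch ≈ 2.518e-05 inch (4 s.f.). Final answer: 2.518e-05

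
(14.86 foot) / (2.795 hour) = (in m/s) 1 foot = 0.3048 m, so 14.86 foot = 14.86 * 0.3048 = 4.529328 m. 1 hour = 3600 s, so 2.795 hour = 2.795 * 3600 = 10062 s. Combine: 4.529328 m / 10062 s = 0.00045014192 m/s. Result: 0.00045014192 m/s ≈ 0.0004501 m/s (4 s.f.). Final answer: 0.0004501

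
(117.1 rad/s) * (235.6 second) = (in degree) 1.581e+06. Check: 117.1 rad/s is already in rad/s. 235.6 second = 235.6 s. Combine: 117.1 rad/s * 235.6 s = 27588.76 rad. 1 degree = 0.017453293 rad, so 27588.76 rad = 27588.76 / 0.017453293 = 1580719.5 degree ≈ 1.581e+06 degree (4 s.f.).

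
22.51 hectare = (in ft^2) 2.423e+06. Check: 1 hectare = 10000 m^2, so 22.51 hectare = 22.51 * 10000 = 225100 m^2. 1 ft^2 = 0.09290304 m^2, so 225100 m^2 = 225100 / 0.09290304 = 2422956.2 ft^2 ≈ 2.423e+06 ft^2 (4 s.f.).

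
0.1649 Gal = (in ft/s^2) 1 Gal = 0.01 m/s^2, so 0.1649 Gal = 0.1649 * 0.01 = 0.001649 m/s^2. 1 ft/s^2 = 0.3048 m/s^2, so 0.001649 m/s^2 = 0.001649 / 0.3048 = 0.005410105 ft/s^2 ≈ 0.00541 ft/s^2 (4 s.f.). Final answer: 0.00541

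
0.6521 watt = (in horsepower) 0.0008745. Check: 0.6521 watt = 0.6521 W. 1 horsepower = 745.69987 W, so 0.6521 W = 0.6521 / 745.69987 = 0.0008744805 horsepower ≈ 0.0008745 horsepower (4 s.f.).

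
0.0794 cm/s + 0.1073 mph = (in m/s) 0.04876. Check: 1 cm/s = 0.01 m/s, so 0.0794 cm/s = 0.0794 * 0.01 = 0.000794 m/s. 1 mph = 0.44704 m/s, so 0.1073 mph = 0.1073 * 0.44704 = 0.047967392 m/s. Sum: 0.000794 + 0.047967392 = 0.048761392 m/s. Result: 0.048761392 m/s ≈ 0.04876 m/s (4 s.f.).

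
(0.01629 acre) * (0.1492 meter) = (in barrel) 1 acre = 4046.8564 m^2, so 0.01629 acre = 0.01629 * 4046.8564 = 65.923291 m^2. 0.1492 meter = 0.1492 m. Combine: 65.923291 m^2 * 0.1492 m = 9.835755 m^3. 1 barrel = 0.15898729 m^3, so 9.835755 m^3 = 9.835755 / 0.15898729 = 61.865038 barrel ≈ 61.87 barrel (4 s.f.). Final answer: 61.87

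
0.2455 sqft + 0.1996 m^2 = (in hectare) 2.224e-05. Check: 1 sqft = 0.09290304 m^2, so 0.2455 sqft = 0.2455 * 0.09290304 = 0.022807696 m^2. 0.1996 m^2 is already in m^2. Sum: 0.022807696 + 0.1996 = 0.2224077 m^2. 1 hectare = 10000 m^2, so 0.2224077 m^2 = 0.2224077 / 10000 = 2.224077e-05 hectare ≈ 2.224e-05 hectare (4 s.f.).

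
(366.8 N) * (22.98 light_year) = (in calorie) 366.8 N is already in N. 1 light_year = 9.4607305e+15 m, so 22.98 light_year = 22.98 * 9.4607305e+15 = 2.1740759e+17 m. Combine: 366.8 N * 2.1740759e+17 m = 7.9745103e+19 J. 1 calorie = 4.184 J, so 7.9745103e+19 J = 7.9745103e+19 / 4.184 = 1.9059537e+19 calorie ≈ 1.906e+19 calorie (4 s.f.). Final answer: 1.906e+19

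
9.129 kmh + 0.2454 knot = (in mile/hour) 5.955. Check: 1 kmh = 0.27777778 m/s, so 9.129 kmh = 9.129 * 0.27777778 = 2.5358333 m/s. 1 knot = 0.51444444 m/s, so 0.2454 knot = 0.2454 * 0.51444444 = 0.12624467 m/s. Sum: 2.5358333 + 0.12624467 = 2.662078 m/s. 1 mile/hour = 0.44704 m/s, so 2.662078 m/s = 2.662078 / 0.44704 = 5.9548989 mile/hour ≈ 5.955 mile/hour (4 s.f.).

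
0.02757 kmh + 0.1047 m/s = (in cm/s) 1 kmh = 0.27777778 m/s, so 0.02757 kmh = 0.02757 * 0.27777778 = 0.0076583333 m/s. 0.1047 m/s is already in m/s. Sum: 0.0076583333 + 0.1047 = 0.11235833 m/s. 1 cm/s = 0.01 m/s, so 0.11235833 m/s = 0.11235833 / 0.01 = 11.235833 cm/s ≈ 11.24 cm/s (4 s.f.). Final answer: 11.24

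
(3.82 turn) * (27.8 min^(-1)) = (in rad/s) 11.12. Check: 1 turn = 6.2831853 rad, so 3.82 turn = 3.82 * 6.2831853 = 24.001768 rad. 1 min^(-1) = 0.016666667 Hz, so 27.8 min^(-1) = 27.8 * 0.016666667 = 0.46333333 Hz. Combine: 24.001768 rad * 0.46333333 Hz = 11.120819 rad/s. Result: 11.120819 rad/s ≈ 11.12 rad/s (4 s.f.).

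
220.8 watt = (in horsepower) 0.2961. Check: 220.8 watt = 220.8 W. 1 horsepower = 745.69987 W, so 220.8 W = 220.8 / 745.69987 = 0.29609768 horsepower ≈ 0.2961 horsepower (4 s.f.).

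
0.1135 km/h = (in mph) 0.07053. Check: 1 km/h = 0.27777778 m/s, so 0.1135 km/h = 0.1135 * 0.27777778 = 0.031527778 m/s. 1 mph = 0.44704 m/s, so 0.031527778 m/s = 0.031527778 / 0.44704 = 0.07052563 mph ≈ 0.07053 mph (4 s.f.).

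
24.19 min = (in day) 1 min = 60 s, so 24.19 min = 24.19 * 60 = 1451.4 s. 1 day = 86400 s, so 1451.4 s = 1451.4 / 86400 = 0.016798611 day ≈ 0.0168 day (4 s.f.). Final answer: 0.0168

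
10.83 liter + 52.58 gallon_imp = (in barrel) 1 liter = 0.001 m^3, so 10.83 liter = 10.83 * 0.001 = 0.01083 m^3. 1 gallon_imp = 0.00454609 m^3, so 52.58 gallon_imp = 52.58 * 0.00454609 = 0.23903341 m^3. Sum: 0.01083 + 0.23903341 = 0.24986341 m^3. 1 barrel = 0.15898729 m^3, so 0.24986341 m^3 = 0.24986341 / 0.15898729 = 1.5715936 barrel ≈ 1.572 barrel (4 s.f.). Final answer: 1.572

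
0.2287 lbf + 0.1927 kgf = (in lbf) 0.6535. Check: 1 lbf = 4.4482216 N, so 0.2287 lbf = 0.2287 * 4.4482216 = 1.0173083 N. 1 kgf = 9.80665 N, so 0.1927 kgf = 0.1927 * 9.80665 = 1.8897415 N. Sum: 1.0173083 + 1.8897415 = 2.9070497 N. 1 lbf = 4.4482216 N, so 2.9070497 N = 2.9070497 / 4.4482216 = 0.65353078 lbf ≈ 0.6535 lbf (4 s.f.).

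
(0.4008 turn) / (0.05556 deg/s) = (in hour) 0.7214. Check: 1 turn = 6.2831853 rad, so 0.4008 turn = 0.4008 * 6.2831853 = 2.5183007 rad. 1 deg/s = 0.017453293 rad/s, so 0.05556 deg/s = 0.05556 * 0.017453293 = 0.00096970493 rad/s. Combine: 2.5183007 rad / 0.00096970493 rad/s = 2596.9762 s. 1 hour = 3600 s, so 2596.9762 s = 2596.9762 / 3600 = 0.72138229 hour ≈ 0.7214 hour (4 s.f.).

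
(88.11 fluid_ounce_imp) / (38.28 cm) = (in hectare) 1 fluid_ounce_imp = 2.8413063e-05 m^3, so 88.11 fluid_ounce_imp = 88.11 * 2.8413063e-05 = 0.0025034749 m^3. 1 cm = 0.01 m, so 38.28 cm = 38.28 * 0.01 = 0.3828 m. Combine: 0.0025034749 m^3 / 0.3828 m = 0.0065399032 m^2. 1 hectare = 10000 m^2, so 0.0065399032 m^2 = 0.0065399032 / 10000 = 6.5399032e-07 hectare ≈ 6.54e-07 hectare (4 s.f.). Final answer: 6.54e-07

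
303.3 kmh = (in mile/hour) 1 kmh = 0.27777778 m/s, so 303.3 kmh = 303.3 * 0.27777778 = 84.25 m/s. 1 mile/hour = 0.44704 m/s, so 84.25 m/s = 84.25 / 0.44704 = 188.46188 mile/hour ≈ 188.5 mile/hour (4 s.f.). Final answer: 188.5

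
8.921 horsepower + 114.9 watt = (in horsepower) 9.075. Check: 1 horsepower = 745.69987 W, so 8.921 horsepower = 8.921 * 745.69987 = 6652.3886 W. 114.9 watt = 114.9 W. Sum: 6652.3886 + 114.9 = 6767.2886 W. 1 horsepower = 745.69987 W, so 6767.2886 W = 6767.2886 / 745.69987 = 9.0750834 horsepower ≈ 9.075 horsepower (4 s.f.).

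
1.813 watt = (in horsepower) 0.002431. Check: 1.813 watt = 1.813 W. 1 horsepower = 745.69987 W, so 1.813 W = 1.813 / 745.69987 = 0.002431273 horsepower ≈ 0.002431 horsepower (4 s.f.).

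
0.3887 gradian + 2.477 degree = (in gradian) 3.141. Check: 1 gradian = 0.015707963 rad, so 0.3887 gradian = 0.3887 * 0.015707963 = 0.0061056853 rad. 1 degree = 0.017453293 rad, so 2.477 degree = 2.477 * 0.017453293 = 0.043231806 rad. Sum: 0.0061056853 + 0.043231806 = 0.049337491 rad. 1 gradian = 0.015707963 rad, so 0.049337491 rad = 0.049337491 / 0.015707963 = 3.1409222 gradian ≈ 3.141 gradian (4 s.f.).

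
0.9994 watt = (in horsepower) 0.00134. Check: 0.9994 watt = 0.9994 W. 1 horsepower = 745.69987 W, so 0.9994 W = 0.9994 / 745.69987 = 0.0013402175 horsepower ≈ 0.00134 horsepower (4 s.f.).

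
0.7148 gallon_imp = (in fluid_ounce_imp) 114.4. Check: 1 gallon_imp = 0.00454609 m^3, so 0.7148 gallon_imp = 0.7148 * 0.00454609 = 0.0032495451 m^3. 1 fluid_ounce_imp = 2.8413063e-05 m^3, so 0.0032495451 m^3 = 0.0032495451 / 2.8413063e-05 = 114.368 fluid_ounce_imp ≈ 114.4 fluid_ounce_imp (4 s.f.).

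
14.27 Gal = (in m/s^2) 1 Gal = 0.01 m/s^2, so 14.27 Gal = 14.27 * 0.01 = 0.1427 m/s^2. Result: 0.1427 m/s^2. Final answer: 0.1427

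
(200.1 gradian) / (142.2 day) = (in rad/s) 1 gradian = 0.015707963 rad, so 200.1 gradian = 200.1 * 0.015707963 = 3.1431634 rad. 1 day = 86400 s, so 142.2 day = 142.2 * 86400 = 12286080 s. Combine: 3.1431634 rad / 12286080 s = 2.5583127e-07 rad/s. Result: 2.5583127e-07 rad/s ≈ 2.558e-07 rad/s (4 s.f.). Final answer: 2.558e-07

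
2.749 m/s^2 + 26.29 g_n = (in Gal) 2.606e+04. Check: 2.749 m/s^2 is already in m/s^2. 1 g_n = 9.80665 m/s^2, so 26.29 g_n = 26.29 * 9.80665 = 257.81683 m/s^2. Sum: 2.749 + 257.81683 = 260.56583 m/s^2. 1 Gal = 0.01 m/s^2, so 260.56583 m/s^2 = 260.56583 / 0.01 = 26056.583 Gal ≈ 2.606e+04 Gal (4 s.f.).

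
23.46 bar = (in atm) 23.15. Check: 1 bar = 100000 Pa, so 23.46 bar = 23.46 * 100000 = 2346000 Pa. 1 atm = 101325 Pa, so 2346000 Pa = 2346000 / 101325 = 23.15322 atm ≈ 23.15 atm (4 s.f.).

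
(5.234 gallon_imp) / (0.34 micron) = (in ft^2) 7.533e+05. Check: 1 gallon_imp = 0.00454609 m^3, so 5.234 gallon_imp = 5.234 * 0.00454609 = 0.023794235 m^3. 1 micron = 1e-06 m, so 0.34 micron = 0.34 * 1e-06 = 3.4e-07 m. Combine: 0.023794235 m^3 / 3.4e-07 m = 69983.044 m^2. 1 ft^2 = 0.09290304 m^2, so 69983.044 m^2 = 69983.044 / 0.09290304 = 753291.22 ft^2 ≈ 7.533e+05 ft^2 (4 s.f.).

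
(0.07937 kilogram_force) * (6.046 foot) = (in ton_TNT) 1 kilogram_force = 9.80665 N, so 0.07937 kilogram_force = 0.07937 * 9.80665 = 0.77835381 N. 1 foot = 0.3048 m, so 6.046 foot = 6.046 * 0.3048 = 1.8428208 m. Combine: 0.77835381 N * 1.8428208 m = 1.4343666 J. 1 ton_TNT = 4.184e+09 J, so 1.4343666 J = 1.4343666 / 4.184e+09 = 3.4282184e-10 ton_TNT ≈ 3.428e-10 ton_TNT (4 s.f.). Final answer: 3.428e-10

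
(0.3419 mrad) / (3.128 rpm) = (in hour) 1 mrad = 0.001 rad, so 0.3419 mrad = 0.3419 * 0.001 = 0.0003419 rad. 1 rpm = 0.10471976 rad/s, so 3.128 rpm = 3.128 * 0.10471976 = 0.32756339 rad/s. Combine: 0.0003419 rad / 0.32756339 rad/s = 0.0010437674 s. 1 hour = 3600 s, so 0.0010437674 s = 0.0010437674 / 3600 = 2.899354e-07 hour ≈ 2.899e-07 hour (4 s.f.). Final answer: 2.899e-07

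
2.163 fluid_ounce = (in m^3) 1 fluid_ounce = 2.957353e-05 m^3, so 2.163 fluid_ounce = 2.163 * 2.957353e-05 = 6.3967544e-05 m^3. Result: 6.3967544e-05 m^3 ≈ 6.397e-05 m^3 (4 s.f.). Final answer: 6.397e-05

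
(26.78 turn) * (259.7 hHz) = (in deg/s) 2.504e+08. Check: 1 turn = 6.2831853 rad, so 26.78 turn = 26.78 * 6.2831853 = 168.2637 rad. 1 hHz = 100 Hz, so 259.7 hHz = 259.7 * 100 = 25970 Hz. Combine: 168.2637 rad * 25970 Hz = 4369808.4 rad/s. 1 deg/s = 0.017453293 rad/s, so 4369808.4 rad/s = 4369808.4 / 0.017453293 = 2.5037158e+08 deg/s ≈ 2.504e+08 deg/s (4 s.f.).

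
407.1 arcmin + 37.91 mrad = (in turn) 0.02488. Check: 1 arcmin = 0.00029088821 rad, so 407.1 arcmin = 407.1 * 0.00029088821 = 0.11842059 rad. 1 mrad = 0.001 rad, so 37.91 mrad = 37.91 * 0.001 = 0.03791 rad. Sum: 0.11842059 + 0.03791 = 0.15633059 rad. 1 turn = 6.2831853 rad, so 0.15633059 rad = 0.15633059 / 6.2831853 = 0.024880786 turn ≈ 0.02488 turn (4 s.f.).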